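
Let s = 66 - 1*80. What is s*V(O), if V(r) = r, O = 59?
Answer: -826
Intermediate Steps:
s = -14 (s = 66 - 80 = -14)
s*V(O) = -14*59 = -826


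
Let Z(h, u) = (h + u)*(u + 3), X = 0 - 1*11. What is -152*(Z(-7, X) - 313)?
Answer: 25688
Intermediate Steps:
X = -11 (X = 0 - 11 = -11)
Z(h, u) = (3 + u)*(h + u) (Z(h, u) = (h + u)*(3 + u) = (3 + u)*(h + u))
-152*(Z(-7, X) - 313) = -152*(((-11)² + 3*(-7) + 3*(-11) - 7*(-11)) - 313) = -152*((121 - 21 - 33 + 77) - 313) = -152*(144 - 313) = -152*(-169) = 25688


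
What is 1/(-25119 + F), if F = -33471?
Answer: -1/58590 ≈ -1.7068e-5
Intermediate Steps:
1/(-25119 + F) = 1/(-25119 - 33471) = 1/(-58590) = -1/58590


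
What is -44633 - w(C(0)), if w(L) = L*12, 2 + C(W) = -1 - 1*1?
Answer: -44585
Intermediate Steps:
C(W) = -4 (C(W) = -2 + (-1 - 1*1) = -2 + (-1 - 1) = -2 - 2 = -4)
w(L) = 12*L
-44633 - w(C(0)) = -44633 - 12*(-4) = -44633 - 1*(-48) = -44633 + 48 = -44585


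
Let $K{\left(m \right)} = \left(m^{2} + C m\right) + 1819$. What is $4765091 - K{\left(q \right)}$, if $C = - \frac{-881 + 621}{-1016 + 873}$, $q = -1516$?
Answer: $\frac{27084856}{11} \approx 2.4623 \cdot 10^{6}$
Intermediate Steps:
$C = - \frac{20}{11}$ ($C = - \frac{-260}{-143} = - \frac{\left(-260\right) \left(-1\right)}{143} = \left(-1\right) \frac{20}{11} = - \frac{20}{11} \approx -1.8182$)
$K{\left(m \right)} = 1819 + m^{2} - \frac{20 m}{11}$ ($K{\left(m \right)} = \left(m^{2} - \frac{20 m}{11}\right) + 1819 = 1819 + m^{2} - \frac{20 m}{11}$)
$4765091 - K{\left(q \right)} = 4765091 - \left(1819 + \left(-1516\right)^{2} - - \frac{30320}{11}\right) = 4765091 - \left(1819 + 2298256 + \frac{30320}{11}\right) = 4765091 - \frac{25331145}{11} = \frac{27084856}{11}$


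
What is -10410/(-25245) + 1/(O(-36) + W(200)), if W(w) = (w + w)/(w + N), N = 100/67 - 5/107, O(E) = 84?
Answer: 1611085217/3799830276 ≈ 0.42399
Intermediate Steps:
N = 10365/7169 (N = 100*(1/67) - 5*1/107 = 100/67 - 5/107 = 10365/7169 ≈ 1.4458)
W(w) = 2*w/(10365/7169 + w) (W(w) = (w + w)/(w + 10365/7169) = (2*w)/(10365/7169 + w) = 2*w/(10365/7169 + w))
-10410/(-25245) + 1/(O(-36) + W(200)) = -10410/(-25245) + 1/(84 + 14338*200/(10365 + 7169*200)) = -10410*(-1/25245) + 1/(84 + 14338*200/(10365 + 1433800)) = 694/1683 + 1/(84 + 14338*200/1444165) = 694/1683 + 1/(84 + 14338*200*(1/1444165)) = 694/1683 + 1/(84 + 573520/288833) = 694/1683 + 1/(24835492/288833) = 694/1683 + 288833/24835492 = 1611085217/3799830276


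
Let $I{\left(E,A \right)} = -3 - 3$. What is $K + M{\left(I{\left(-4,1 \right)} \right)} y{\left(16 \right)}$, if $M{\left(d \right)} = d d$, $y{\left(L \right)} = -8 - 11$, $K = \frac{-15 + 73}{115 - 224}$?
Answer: $- \frac{74614}{109} \approx -684.53$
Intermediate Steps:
$I{\left(E,A \right)} = -6$
$K = - \frac{58}{109}$ ($K = \frac{58}{-109} = 58 \left(- \frac{1}{109}\right) = - \frac{58}{109} \approx -0.53211$)
$y{\left(L \right)} = -19$
$M{\left(d \right)} = d^{2}$
$K + M{\left(I{\left(-4,1 \right)} \right)} y{\left(16 \right)} = - \frac{58}{109} + \left(-6\right)^{2} \left(-19\right) = - \frac{58}{109} + 36 \left(-19\right) = - \frac{58}{109} - 684 = - \frac{74614}{109}$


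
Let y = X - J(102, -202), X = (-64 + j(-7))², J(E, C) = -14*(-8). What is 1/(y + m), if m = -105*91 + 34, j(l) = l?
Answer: -1/4592 ≈ -0.00021777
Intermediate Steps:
J(E, C) = 112
m = -9521 (m = -9555 + 34 = -9521)
X = 5041 (X = (-64 - 7)² = (-71)² = 5041)
y = 4929 (y = 5041 - 1*112 = 5041 - 112 = 4929)
1/(y + m) = 1/(4929 - 9521) = 1/(-4592) = -1/4592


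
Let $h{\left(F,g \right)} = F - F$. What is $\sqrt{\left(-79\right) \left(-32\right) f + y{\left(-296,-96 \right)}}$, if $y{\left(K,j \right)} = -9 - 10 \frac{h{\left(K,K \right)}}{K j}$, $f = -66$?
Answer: $i \sqrt{166857} \approx 408.48 i$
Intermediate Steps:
$h{\left(F,g \right)} = 0$
$y{\left(K,j \right)} = -9$ ($y{\left(K,j \right)} = -9 - 10 \frac{0}{K j} = -9 - 10 \cdot 0 \frac{1}{K j} = -9 - 0 = -9 + 0 = -9$)
$\sqrt{\left(-79\right) \left(-32\right) f + y{\left(-296,-96 \right)}} = \sqrt{\left(-79\right) \left(-32\right) \left(-66\right) - 9} = \sqrt{2528 \left(-66\right) - 9} = \sqrt{-166848 - 9} = \sqrt{-166857} = i \sqrt{166857}$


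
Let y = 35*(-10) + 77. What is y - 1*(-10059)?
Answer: 9786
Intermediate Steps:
y = -273 (y = -350 + 77 = -273)
y - 1*(-10059) = -273 - 1*(-10059) = -273 + 10059 = 9786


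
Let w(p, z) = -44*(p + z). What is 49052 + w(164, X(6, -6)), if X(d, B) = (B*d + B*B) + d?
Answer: 41572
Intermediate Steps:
X(d, B) = d + B² + B*d (X(d, B) = (B*d + B²) + d = (B² + B*d) + d = d + B² + B*d)
w(p, z) = -44*p - 44*z
49052 + w(164, X(6, -6)) = 49052 + (-44*164 - 44*(6 + (-6)² - 6*6)) = 49052 + (-7216 - 44*(6 + 36 - 36)) = 49052 + (-7216 - 44*6) = 49052 + (-7216 - 264) = 49052 - 7480 = 41572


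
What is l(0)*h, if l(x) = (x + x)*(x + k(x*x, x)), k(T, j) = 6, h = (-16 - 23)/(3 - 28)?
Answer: 0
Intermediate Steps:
h = 39/25 (h = -39/(-25) = -39*(-1/25) = 39/25 ≈ 1.5600)
l(x) = 2*x*(6 + x) (l(x) = (x + x)*(x + 6) = (2*x)*(6 + x) = 2*x*(6 + x))
l(0)*h = (2*0*(6 + 0))*(39/25) = (2*0*6)*(39/25) = 0*(39/25) = 0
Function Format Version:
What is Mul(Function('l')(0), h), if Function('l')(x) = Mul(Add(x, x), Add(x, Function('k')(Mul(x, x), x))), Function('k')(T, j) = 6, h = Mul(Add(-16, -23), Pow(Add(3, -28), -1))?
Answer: 0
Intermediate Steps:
h = Rational(39, 25) (h = Mul(-39, Pow(-25, -1)) = Mul(-39, Rational(-1, 25)) = Rational(39, 25) ≈ 1.5600)
Function('l')(x) = Mul(2, x, Add(6, x)) (Function('l')(x) = Mul(Add(x, x), Add(x, 6)) = Mul(Mul(2, x), Add(6, x)) = Mul(2, x, Add(6, x)))
Mul(Function('l')(0), h) = Mul(Mul(2, 0, Add(6, 0)), Rational(39, 25)) = Mul(Mul(2, 0, 6), Rational(39, 25)) = Mul(0, Rational(39, 25)) = 0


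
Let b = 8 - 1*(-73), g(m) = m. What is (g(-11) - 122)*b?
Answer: -10773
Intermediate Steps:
b = 81 (b = 8 + 73 = 81)
(g(-11) - 122)*b = (-11 - 122)*81 = -133*81 = -10773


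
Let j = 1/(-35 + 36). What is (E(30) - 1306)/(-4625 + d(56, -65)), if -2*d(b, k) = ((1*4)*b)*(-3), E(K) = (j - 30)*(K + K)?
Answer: 3046/4289 ≈ 0.71019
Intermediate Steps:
j = 1 (j = 1/1 = 1)
E(K) = -58*K (E(K) = (1 - 30)*(K + K) = -58*K)
d(b, k) = 6*b (d(b, k) = -(1*4)*b*(-3)/2 = -4*b*(-3)/2 = -(-6)*b = 6*b)
(E(30) - 1306)/(-4625 + d(56, -65)) = (-58*30 - 1306)/(-4625 + 6*56) = (-1740 - 1306)/(-4625 + 336) = -3046/(-4289) = -3046*(-1/4289) = 3046/4289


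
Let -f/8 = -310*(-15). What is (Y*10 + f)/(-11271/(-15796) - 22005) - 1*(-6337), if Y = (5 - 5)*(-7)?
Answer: 734400075711/115859903 ≈ 6338.7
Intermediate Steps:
Y = 0 (Y = 0*(-7) = 0)
f = -37200 (f = -(-2480)*(-15) = -8*4650 = -37200)
(Y*10 + f)/(-11271/(-15796) - 22005) - 1*(-6337) = (0*10 - 37200)/(-11271/(-15796) - 22005) - 1*(-6337) = (0 - 37200)/(-11271*(-1/15796) - 22005) + 6337 = -37200/(11271/15796 - 22005) + 6337 = -37200/(-347579709/15796) + 6337 = -37200*(-15796/347579709) + 6337 = 195870400/115859903 + 6337 = 734400075711/115859903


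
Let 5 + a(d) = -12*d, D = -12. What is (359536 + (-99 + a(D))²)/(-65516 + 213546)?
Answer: 180568/74015 ≈ 2.4396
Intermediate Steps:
a(d) = -5 - 12*d
(359536 + (-99 + a(D))²)/(-65516 + 213546) = (359536 + (-99 + (-5 - 12*(-12)))²)/(-65516 + 213546) = (359536 + (-99 + (-5 + 144))²)/148030 = (359536 + (-99 + 139)²)*(1/148030) = (359536 + 40²)*(1/148030) = (359536 + 1600)*(1/148030) = 361136*(1/148030) = 180568/74015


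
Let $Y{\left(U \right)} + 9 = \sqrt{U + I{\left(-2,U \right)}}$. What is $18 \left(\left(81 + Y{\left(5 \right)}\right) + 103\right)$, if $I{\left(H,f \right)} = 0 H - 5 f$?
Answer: $3150 + 36 i \sqrt{5} \approx 3150.0 + 80.498 i$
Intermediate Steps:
$I{\left(H,f \right)} = - 5 f$ ($I{\left(H,f \right)} = 0 - 5 f = - 5 f$)
$Y{\left(U \right)} = -9 + 2 \sqrt{- U}$ ($Y{\left(U \right)} = -9 + \sqrt{U - 5 U} = -9 + \sqrt{- 4 U} = -9 + 2 \sqrt{- U}$)
$18 \left(\left(81 + Y{\left(5 \right)}\right) + 103\right) = 18 \left(\left(81 - \left(9 - 2 \sqrt{\left(-1\right) 5}\right)\right) + 103\right) = 18 \left(\left(81 - \left(9 - 2 \sqrt{-5}\right)\right) + 103\right) = 18 \left(\left(81 - \left(9 - 2 i \sqrt{5}\right)\right) + 103\right) = 18 \left(\left(72 + 2 i \sqrt{5}\right) + 103\right) = 18 \left(175 + 2 i \sqrt{5}\right) = 3150 + 36 i \sqrt{5}$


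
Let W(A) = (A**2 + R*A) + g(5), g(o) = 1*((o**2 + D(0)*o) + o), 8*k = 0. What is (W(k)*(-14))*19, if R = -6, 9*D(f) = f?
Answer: -7980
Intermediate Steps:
k = 0 (k = (1/8)*0 = 0)
D(f) = f/9
g(o) = o + o**2 (g(o) = 1*((o**2 + ((1/9)*0)*o) + o) = 1*((o**2 + 0*o) + o) = 1*((o**2 + 0) + o) = 1*(o**2 + o) = 1*(o + o**2) = o + o**2)
W(A) = 30 + A**2 - 6*A (W(A) = (A**2 - 6*A) + 5*(1 + 5) = (A**2 - 6*A) + 5*6 = (A**2 - 6*A) + 30 = 30 + A**2 - 6*A)
(W(k)*(-14))*19 = ((30 + 0**2 - 6*0)*(-14))*19 = ((30 + 0 + 0)*(-14))*19 = (30*(-14))*19 = -420*19 = -7980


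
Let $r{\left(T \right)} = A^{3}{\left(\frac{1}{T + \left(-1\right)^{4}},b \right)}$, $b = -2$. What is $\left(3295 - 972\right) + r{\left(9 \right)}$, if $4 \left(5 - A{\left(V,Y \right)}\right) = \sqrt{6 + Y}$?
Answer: $\frac{19313}{8} \approx 2414.1$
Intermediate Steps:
$A{\left(V,Y \right)} = 5 - \frac{\sqrt{6 + Y}}{4}$
$r{\left(T \right)} = \frac{729}{8}$ ($r{\left(T \right)} = \left(5 - \frac{\sqrt{6 - 2}}{4}\right)^{3} = \left(5 - \frac{\sqrt{4}}{4}\right)^{3} = \left(5 - \frac{1}{2}\right)^{3} = \left(\frac{9}{2}\right)^{3} = \frac{729}{8}$)
$\left(3295 - 972\right) + r{\left(9 \right)} = \left(3295 - 972\right) + \frac{729}{8} = 2323 + \frac{729}{8} = \frac{19313}{8}$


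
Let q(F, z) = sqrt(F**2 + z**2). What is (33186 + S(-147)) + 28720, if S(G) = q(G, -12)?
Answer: 61906 + 3*sqrt(2417) ≈ 62054.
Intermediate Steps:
S(G) = sqrt(144 + G**2) (S(G) = sqrt(G**2 + (-12)**2) = sqrt(G**2 + 144) = sqrt(144 + G**2))
(33186 + S(-147)) + 28720 = (33186 + sqrt(144 + (-147)**2)) + 28720 = (33186 + sqrt(144 + 21609)) + 28720 = (33186 + sqrt(21753)) + 28720 = (33186 + 3*sqrt(2417)) + 28720 = 61906 + 3*sqrt(2417)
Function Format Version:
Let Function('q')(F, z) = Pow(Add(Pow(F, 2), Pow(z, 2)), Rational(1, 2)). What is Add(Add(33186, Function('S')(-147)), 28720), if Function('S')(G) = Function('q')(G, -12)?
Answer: Add(61906, Mul(3, Pow(2417, Rational(1, 2)))) ≈ 62054.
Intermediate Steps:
Function('S')(G) = Pow(Add(144, Pow(G, 2)), Rational(1, 2)) (Function('S')(G) = Pow(Add(Pow(G, 2), Pow(-12, 2)), Rational(1, 2)) = Pow(Add(Pow(G, 2), 144), Rational(1, 2)) = Pow(Add(144, Pow(G, 2)), Rational(1, 2)))
Add(Add(33186, Function('S')(-147)), 28720) = Add(Add(33186, Pow(Add(144, Pow(-147, 2)), Rational(1, 2))), 28720) = Add(Add(33186, Pow(Add(144, 21609), Rational(1, 2))), 28720) = Add(Add(33186, Pow(21753, Rational(1, 2))), 28720) = Add(Add(33186, Mul(3, Pow(2417, Rational(1, 2)))), 28720) = Add(61906, Mul(3, Pow(2417, Rational(1, 2))))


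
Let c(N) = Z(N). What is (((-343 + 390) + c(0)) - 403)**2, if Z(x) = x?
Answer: 126736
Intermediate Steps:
c(N) = N
(((-343 + 390) + c(0)) - 403)**2 = (((-343 + 390) + 0) - 403)**2 = ((47 + 0) - 403)**2 = (47 - 403)**2 = (-356)**2 = 126736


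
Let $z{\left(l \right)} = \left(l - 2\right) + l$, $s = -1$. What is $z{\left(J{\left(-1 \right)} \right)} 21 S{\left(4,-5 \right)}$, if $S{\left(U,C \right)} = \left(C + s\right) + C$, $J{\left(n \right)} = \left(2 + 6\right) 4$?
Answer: $-14322$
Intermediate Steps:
$J{\left(n \right)} = 32$ ($J{\left(n \right)} = 8 \cdot 4 = 32$)
$z{\left(l \right)} = -2 + 2 l$ ($z{\left(l \right)} = \left(-2 + l\right) + l = -2 + 2 l$)
$S{\left(U,C \right)} = -1 + 2 C$ ($S{\left(U,C \right)} = \left(C - 1\right) + C = \left(-1 + C\right) + C = -1 + 2 C$)
$z{\left(J{\left(-1 \right)} \right)} 21 S{\left(4,-5 \right)} = \left(-2 + 2 \cdot 32\right) 21 \left(-1 + 2 \left(-5\right)\right) = \left(-2 + 64\right) 21 \left(-1 - 10\right) = 62 \cdot 21 \left(-11\right) = 1302 \left(-11\right) = -14322$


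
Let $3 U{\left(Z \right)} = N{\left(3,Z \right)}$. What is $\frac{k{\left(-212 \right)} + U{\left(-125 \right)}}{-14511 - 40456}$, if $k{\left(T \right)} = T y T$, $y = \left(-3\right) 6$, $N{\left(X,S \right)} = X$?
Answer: $\frac{808991}{54967} \approx 14.718$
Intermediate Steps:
$U{\left(Z \right)} = 1$ ($U{\left(Z \right)} = \frac{1}{3} \cdot 3 = 1$)
$y = -18$
$k{\left(T \right)} = - 18 T^{2}$ ($k{\left(T \right)} = T \left(-18\right) T = - 18 T T = - 18 T^{2}$)
$\frac{k{\left(-212 \right)} + U{\left(-125 \right)}}{-14511 - 40456} = \frac{- 18 \left(-212\right)^{2} + 1}{-14511 - 40456} = \frac{\left(-18\right) 44944 + 1}{-54967} = \left(-808992 + 1\right) \left(- \frac{1}{54967}\right) = \left(-808991\right) \left(- \frac{1}{54967}\right) = \frac{808991}{54967}$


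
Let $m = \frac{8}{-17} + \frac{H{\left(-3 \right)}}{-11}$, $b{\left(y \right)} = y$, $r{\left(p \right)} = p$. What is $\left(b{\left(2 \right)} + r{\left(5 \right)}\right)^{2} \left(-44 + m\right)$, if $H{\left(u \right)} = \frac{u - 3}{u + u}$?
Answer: $- \frac{408317}{187} \approx -2183.5$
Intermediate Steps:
$H{\left(u \right)} = \frac{-3 + u}{2 u}$
$m = - \frac{105}{187}$ ($m = \frac{8}{-17} + \frac{\frac{1}{2} \frac{1}{-3} \left(-3 - 3\right)}{-11} = 8 \left(- \frac{1}{17}\right) + \frac{1}{2} \left(- \frac{1}{3}\right) \left(-6\right) \left(- \frac{1}{11}\right) = - \frac{8}{17} + 1 \left(- \frac{1}{11}\right) = - \frac{8}{17} - \frac{1}{11} = - \frac{105}{187} \approx -0.5615$)
$\left(b{\left(2 \right)} + r{\left(5 \right)}\right)^{2} \left(-44 + m\right) = \left(2 + 5\right)^{2} \left(-44 - \frac{105}{187}\right) = 7^{2} \left(- \frac{8333}{187}\right) = 49 \left(- \frac{8333}{187}\right) = - \frac{408317}{187}$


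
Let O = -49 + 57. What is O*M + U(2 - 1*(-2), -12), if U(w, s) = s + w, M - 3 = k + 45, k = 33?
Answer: 640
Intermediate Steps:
M = 81 (M = 3 + (33 + 45) = 3 + 78 = 81)
O = 8
O*M + U(2 - 1*(-2), -12) = 8*81 + (-12 + (2 - 1*(-2))) = 648 + (-12 + (2 + 2)) = 648 + (-12 + 4) = 648 - 8 = 640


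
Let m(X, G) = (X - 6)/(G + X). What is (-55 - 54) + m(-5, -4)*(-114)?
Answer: -745/3 ≈ -248.33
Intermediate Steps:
m(X, G) = (-6 + X)/(G + X)
(-55 - 54) + m(-5, -4)*(-114) = (-55 - 54) + ((-6 - 5)/(-4 - 5))*(-114) = -109 + (-11/(-9))*(-114) = -109 - ⅑*(-11)*(-114) = -109 + (11/9)*(-114) = -109 - 418/3 = -745/3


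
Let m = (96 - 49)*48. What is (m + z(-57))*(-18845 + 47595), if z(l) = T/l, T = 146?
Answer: 3692822500/57 ≈ 6.4786e+7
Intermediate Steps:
m = 2256 (m = 47*48 = 2256)
z(l) = 146/l
(m + z(-57))*(-18845 + 47595) = (2256 + 146/(-57))*(-18845 + 47595) = (2256 + 146*(-1/57))*28750 = (2256 - 146/57)*28750 = (128446/57)*28750 = 3692822500/57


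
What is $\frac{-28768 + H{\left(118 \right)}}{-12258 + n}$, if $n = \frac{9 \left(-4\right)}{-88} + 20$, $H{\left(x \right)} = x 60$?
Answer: $\frac{477136}{269227} \approx 1.7722$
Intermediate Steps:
$H{\left(x \right)} = 60 x$
$n = \frac{449}{22}$ ($n = \left(- \frac{1}{88}\right) \left(-36\right) + 20 = \frac{9}{22} + 20 = \frac{449}{22} \approx 20.409$)
$\frac{-28768 + H{\left(118 \right)}}{-12258 + n} = \frac{-28768 + 60 \cdot 118}{-12258 + \frac{449}{22}} = \frac{-28768 + 7080}{- \frac{269227}{22}} = \left(-21688\right) \left(- \frac{22}{269227}\right) = \frac{477136}{269227}$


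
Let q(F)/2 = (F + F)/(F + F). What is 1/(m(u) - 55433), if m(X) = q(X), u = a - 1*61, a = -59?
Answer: -1/55431 ≈ -1.8040e-5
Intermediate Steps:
u = -120 (u = -59 - 1*61 = -59 - 61 = -120)
q(F) = 2 (q(F) = 2*((F + F)/(F + F)) = 2*((2*F)/((2*F))) = 2*((2*F)*(1/(2*F))) = 2*1 = 2)
m(X) = 2
1/(m(u) - 55433) = 1/(2 - 55433) = 1/(-55431) = -1/55431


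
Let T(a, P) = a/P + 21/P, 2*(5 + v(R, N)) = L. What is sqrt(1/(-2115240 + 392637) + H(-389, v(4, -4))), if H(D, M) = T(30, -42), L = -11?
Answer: I*sqrt(706232278385130)/24116442 ≈ 1.1019*I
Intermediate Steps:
v(R, N) = -21/2 (v(R, N) = -5 + (1/2)*(-11) = -5 - 11/2 = -21/2)
T(a, P) = 21/P + a/P
H(D, M) = -17/14 (H(D, M) = (21 + 30)/(-42) = -1/42*51 = -17/14)
sqrt(1/(-2115240 + 392637) + H(-389, v(4, -4))) = sqrt(1/(-2115240 + 392637) - 17/14) = sqrt(1/(-1722603) - 17/14) = sqrt(-1/1722603 - 17/14) = sqrt(-29284265/24116442) = I*sqrt(706232278385130)/24116442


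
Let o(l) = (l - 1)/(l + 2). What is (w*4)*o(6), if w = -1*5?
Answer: -25/2 ≈ -12.500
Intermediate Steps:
o(l) = (-1 + l)/(2 + l)
w = -5
(w*4)*o(6) = (-5*4)*((-1 + 6)/(2 + 6)) = -20*5/8 = -25/2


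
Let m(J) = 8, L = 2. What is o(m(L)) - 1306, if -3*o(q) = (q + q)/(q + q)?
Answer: -3919/3 ≈ -1306.3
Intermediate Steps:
o(q) = -⅓ (o(q) = -(q + q)/(3*(q + q)) = -2*q/(3*(2*q)) = -2*q*1/(2*q)/3 = -⅓*1 = -⅓)
o(m(L)) - 1306 = -⅓ - 1306 = -3919/3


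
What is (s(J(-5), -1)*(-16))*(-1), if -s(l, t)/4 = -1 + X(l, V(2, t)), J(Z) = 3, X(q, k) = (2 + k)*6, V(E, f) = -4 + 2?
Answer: 64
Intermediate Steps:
V(E, f) = -2
X(q, k) = 12 + 6*k
s(l, t) = 4 (s(l, t) = -4*(-1 + (12 + 6*(-2))) = -4*(-1 + (12 - 12)) = -4*(-1 + 0) = -4*(-1) = 4)
(s(J(-5), -1)*(-16))*(-1) = (4*(-16))*(-1) = -64*(-1) = 64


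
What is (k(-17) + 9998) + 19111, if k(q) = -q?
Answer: 29126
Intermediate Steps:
(k(-17) + 9998) + 19111 = (-1*(-17) + 9998) + 19111 = (17 + 9998) + 19111 = 10015 + 19111 = 29126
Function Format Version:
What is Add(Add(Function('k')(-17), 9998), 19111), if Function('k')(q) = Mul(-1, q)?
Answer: 29126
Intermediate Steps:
Add(Add(Function('k')(-17), 9998), 19111) = Add(Add(Mul(-1, -17), 9998), 19111) = Add(Add(17, 9998), 19111) = Add(10015, 19111) = 29126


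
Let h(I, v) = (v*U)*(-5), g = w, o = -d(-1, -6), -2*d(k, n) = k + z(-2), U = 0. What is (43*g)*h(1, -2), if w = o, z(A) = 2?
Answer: 0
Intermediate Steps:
d(k, n) = -1 - k/2 (d(k, n) = -(k + 2)/2 = -(2 + k)/2 = -1 - k/2)
o = ½ (o = -(-1 - ½*(-1)) = -(-1 + ½) = -1*(-½) = ½ ≈ 0.50000)
w = ½ ≈ 0.50000
g = ½ ≈ 0.50000
h(I, v) = 0 (h(I, v) = (v*0)*(-5) = 0*(-5) = 0)
(43*g)*h(1, -2) = (43*(½))*0 = (43/2)*0 = 0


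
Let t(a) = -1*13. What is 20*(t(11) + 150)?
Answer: 2740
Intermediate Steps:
t(a) = -13
20*(t(11) + 150) = 20*(-13 + 150) = 20*137 = 2740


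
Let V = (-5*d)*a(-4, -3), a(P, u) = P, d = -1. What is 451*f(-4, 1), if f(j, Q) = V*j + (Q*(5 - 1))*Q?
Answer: 37884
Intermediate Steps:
V = -20 (V = -5*(-1)*(-4) = 5*(-4) = -20)
f(j, Q) = -20*j + 4*Q² (f(j, Q) = -20*j + (Q*(5 - 1))*Q = -20*j + (Q*4)*Q = -20*j + (4*Q)*Q = -20*j + 4*Q²)
451*f(-4, 1) = 451*(-20*(-4) + 4*1²) = 451*(80 + 4*1) = 451*(80 + 4) = 451*84 = 37884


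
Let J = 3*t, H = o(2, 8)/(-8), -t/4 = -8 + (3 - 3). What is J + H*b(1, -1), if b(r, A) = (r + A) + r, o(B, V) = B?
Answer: 383/4 ≈ 95.750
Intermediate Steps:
t = 32 (t = -4*(-8 + (3 - 3)) = -4*(-8 + 0) = -4*(-8) = 32)
b(r, A) = A + 2*r (b(r, A) = (A + r) + r = A + 2*r)
H = -1/4 (H = 2/(-8) = 2*(-1/8) = -1/4 ≈ -0.25000)
J = 96 (J = 3*32 = 96)
J + H*b(1, -1) = 96 - (-1 + 2*1)/4 = 96 - (-1 + 2)/4 = 96 - 1/4*1 = 96 - 1/4 = 383/4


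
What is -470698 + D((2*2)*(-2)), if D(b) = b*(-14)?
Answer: -470586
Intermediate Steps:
D(b) = -14*b
-470698 + D((2*2)*(-2)) = -470698 - 14*2*2*(-2) = -470698 - 56*(-2) = -470698 - 14*(-8) = -470698 + 112 = -470586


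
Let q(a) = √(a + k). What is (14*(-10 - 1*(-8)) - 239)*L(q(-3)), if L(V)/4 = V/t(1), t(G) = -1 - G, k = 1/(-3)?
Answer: 178*I*√30 ≈ 974.95*I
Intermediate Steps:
k = -⅓ ≈ -0.33333
q(a) = √(-⅓ + a) (q(a) = √(a - ⅓) = √(-⅓ + a))
L(V) = -2*V (L(V) = 4*(V/(-1 - 1*1)) = 4*(V/(-1 - 1)) = 4*(V/(-2)) = 4*(V*(-½)) = 4*(-V/2) = -2*V)
(14*(-10 - 1*(-8)) - 239)*L(q(-3)) = (14*(-10 - 1*(-8)) - 239)*(-2*√(-3 + 9*(-3))/3) = (14*(-10 + 8) - 239)*(-2*√(-3 - 27)/3) = (14*(-2) - 239)*(-2*√(-30)/3) = (-28 - 239)*(-2*I*√30/3) = -(-534)*I*√30/3 = -(-178)*I*√30 = 178*I*√30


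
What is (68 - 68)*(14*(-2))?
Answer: 0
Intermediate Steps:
(68 - 68)*(14*(-2)) = 0*(-28) = 0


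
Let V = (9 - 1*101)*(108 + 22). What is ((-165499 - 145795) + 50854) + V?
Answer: -272400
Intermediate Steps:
V = -11960 (V = (9 - 101)*130 = -92*130 = -11960)
((-165499 - 145795) + 50854) + V = ((-165499 - 145795) + 50854) - 11960 = (-311294 + 50854) - 11960 = -260440 - 11960 = -272400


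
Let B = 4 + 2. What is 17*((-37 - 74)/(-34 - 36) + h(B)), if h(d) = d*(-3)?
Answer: -19533/70 ≈ -279.04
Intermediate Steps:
B = 6
h(d) = -3*d
17*((-37 - 74)/(-34 - 36) + h(B)) = 17*((-37 - 74)/(-34 - 36) - 3*6) = 17*(-111/(-70) - 18) = 17*(-111*(-1/70) - 18) = 17*(111/70 - 18) = 17*(-1149/70) = -19533/70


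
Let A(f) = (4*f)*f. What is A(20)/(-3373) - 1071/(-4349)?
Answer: -3345917/14669177 ≈ -0.22809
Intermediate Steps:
A(f) = 4*f**2
A(20)/(-3373) - 1071/(-4349) = (4*20**2)/(-3373) - 1071/(-4349) = (4*400)*(-1/3373) - 1071*(-1/4349) = 1600*(-1/3373) + 1071/4349 = -1600/3373 + 1071/4349 = -3345917/14669177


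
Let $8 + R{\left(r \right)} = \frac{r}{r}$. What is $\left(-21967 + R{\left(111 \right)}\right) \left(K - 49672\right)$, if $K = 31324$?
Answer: $403178952$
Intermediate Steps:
$R{\left(r \right)} = -7$ ($R{\left(r \right)} = -8 + \frac{r}{r} = -8 + 1 = -7$)
$\left(-21967 + R{\left(111 \right)}\right) \left(K - 49672\right) = \left(-21967 - 7\right) \left(31324 - 49672\right) = \left(-21974\right) \left(-18348\right) = 403178952$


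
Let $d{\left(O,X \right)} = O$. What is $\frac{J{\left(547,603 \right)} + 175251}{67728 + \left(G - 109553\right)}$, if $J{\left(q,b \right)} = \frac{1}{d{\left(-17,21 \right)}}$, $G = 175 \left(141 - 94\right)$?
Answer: $- \frac{1489633}{285600} \approx -5.2158$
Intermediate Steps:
$G = 8225$ ($G = 175 \cdot 47 = 8225$)
$J{\left(q,b \right)} = - \frac{1}{17}$ ($J{\left(q,b \right)} = \frac{1}{-17} = - \frac{1}{17}$)
$\frac{J{\left(547,603 \right)} + 175251}{67728 + \left(G - 109553\right)} = \frac{- \frac{1}{17} + 175251}{67728 + \left(8225 - 109553\right)} = \frac{2979266}{17 \left(67728 + \left(8225 - 109553\right)\right)} = \frac{2979266}{17 \left(67728 - 101328\right)} = \frac{2979266}{17 \left(-33600\right)} = \frac{2979266}{17} \left(- \frac{1}{33600}\right) = - \frac{1489633}{285600}$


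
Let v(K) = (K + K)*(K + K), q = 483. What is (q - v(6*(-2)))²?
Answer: 8649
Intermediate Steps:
v(K) = 4*K² (v(K) = (2*K)*(2*K) = 4*K²)
(q - v(6*(-2)))² = (483 - 4*(6*(-2))²)² = (483 - 4*(-12)²)² = (483 - 4*144)² = (483 - 1*576)² = (483 - 576)² = (-93)² = 8649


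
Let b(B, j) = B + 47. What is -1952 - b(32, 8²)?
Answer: -2031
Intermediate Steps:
b(B, j) = 47 + B
-1952 - b(32, 8²) = -1952 - (47 + 32) = -1952 - 1*79 = -1952 - 79 = -2031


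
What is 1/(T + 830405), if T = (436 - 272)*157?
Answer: 1/856153 ≈ 1.1680e-6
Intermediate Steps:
T = 25748 (T = 164*157 = 25748)
1/(T + 830405) = 1/(25748 + 830405) = 1/856153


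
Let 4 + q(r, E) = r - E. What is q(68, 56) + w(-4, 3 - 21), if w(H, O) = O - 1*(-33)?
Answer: 23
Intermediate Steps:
q(r, E) = -4 + r - E (q(r, E) = -4 + (r - E) = -4 + r - E)
w(H, O) = 33 + O (w(H, O) = O + 33 = 33 + O)
q(68, 56) + w(-4, 3 - 21) = (-4 + 68 - 1*56) + (33 + (3 - 21)) = (-4 + 68 - 56) + (33 - 18) = 8 + 15 = 23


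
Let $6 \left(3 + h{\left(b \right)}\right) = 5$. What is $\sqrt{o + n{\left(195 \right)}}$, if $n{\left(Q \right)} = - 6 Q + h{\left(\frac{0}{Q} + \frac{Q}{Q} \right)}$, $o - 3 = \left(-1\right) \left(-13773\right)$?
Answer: $\frac{\sqrt{453738}}{6} \approx 112.27$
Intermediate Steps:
$o = 13776$ ($o = 3 - -13773 = 3 + 13773 = 13776$)
$h{\left(b \right)} = - \frac{13}{6}$ ($h{\left(b \right)} = -3 + \frac{1}{6} \cdot 5 = -3 + \frac{5}{6} = - \frac{13}{6}$)
$n{\left(Q \right)} = - \frac{13}{6} - 6 Q$ ($n{\left(Q \right)} = - 6 Q - \frac{13}{6} = - \frac{13}{6} - 6 Q$)
$\sqrt{o + n{\left(195 \right)}} = \sqrt{13776 - \frac{7033}{6}} = \sqrt{\frac{75623}{6}} = \frac{\sqrt{453738}}{6}$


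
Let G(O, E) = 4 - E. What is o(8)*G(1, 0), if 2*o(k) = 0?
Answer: 0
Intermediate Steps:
o(k) = 0 (o(k) = (½)*0 = 0)
o(8)*G(1, 0) = 0*(4 - 1*0) = 0*(4 + 0) = 0*4 = 0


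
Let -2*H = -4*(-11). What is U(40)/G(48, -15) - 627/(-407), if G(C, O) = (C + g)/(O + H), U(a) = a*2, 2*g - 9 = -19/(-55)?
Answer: -5858471/107189 ≈ -54.656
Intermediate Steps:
H = -22 (H = -(-2)*(-11) = -½*44 = -22)
g = 257/55 (g = 9/2 + (-19/(-55))/2 = 9/2 + (-19*(-1/55))/2 = 9/2 + (½)*(19/55) = 9/2 + 19/110 = 257/55 ≈ 4.6727)
U(a) = 2*a
G(C, O) = (257/55 + C)/(-22 + O) (G(C, O) = (C + 257/55)/(O - 22) = (257/55 + C)/(-22 + O))
U(40)/G(48, -15) - 627/(-407) = (2*40)/(((257/55 + 48)/(-22 - 15))) - 627/(-407) = 80/(((2897/55)/(-37))) - 627*(-1/407) = 80/((-1/37*2897/55)) + 57/37 = 80/(-2897/2035) + 57/37 = 80*(-2035/2897) + 57/37 = -162800/2897 + 57/37 = -5858471/107189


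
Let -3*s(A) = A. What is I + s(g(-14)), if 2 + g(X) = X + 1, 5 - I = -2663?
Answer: 2673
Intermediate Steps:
I = 2668 (I = 5 - 1*(-2663) = 5 + 2663 = 2668)
g(X) = -1 + X (g(X) = -2 + (X + 1) = -2 + (1 + X) = -1 + X)
s(A) = -A/3
I + s(g(-14)) = 2668 - (-1 - 14)/3 = 2668 - 1/3*(-15) = 2668 + 5 = 2673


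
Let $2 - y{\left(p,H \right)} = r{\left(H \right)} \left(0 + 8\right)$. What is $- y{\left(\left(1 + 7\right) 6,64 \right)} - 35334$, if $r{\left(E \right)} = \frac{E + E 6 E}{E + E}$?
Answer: $-33796$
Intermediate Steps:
$r{\left(E \right)} = \frac{E + 6 E^{2}}{2 E}$ ($r{\left(E \right)} = \frac{E + 6 E E}{2 E} = \left(E + 6 E^{2}\right) \frac{1}{2 E} = \frac{E + 6 E^{2}}{2 E}$)
$y{\left(p,H \right)} = -2 - 24 H$ ($y{\left(p,H \right)} = 2 - \left(\frac{1}{2} + 3 H\right) \left(0 + 8\right) = 2 - \left(\frac{1}{2} + 3 H\right) 8 = 2 - \left(4 + 24 H\right) = -2 - 24 H$)
$- y{\left(\left(1 + 7\right) 6,64 \right)} - 35334 = - (-2 - 1536) - 35334 = \left(-1\right) \left(-1538\right) - 35334 = 1538 - 35334 = -33796$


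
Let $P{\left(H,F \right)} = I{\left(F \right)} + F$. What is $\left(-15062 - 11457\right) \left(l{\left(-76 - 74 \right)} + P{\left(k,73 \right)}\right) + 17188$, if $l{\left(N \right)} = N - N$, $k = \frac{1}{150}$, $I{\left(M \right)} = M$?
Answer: $-3854586$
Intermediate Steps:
$k = \frac{1}{150} \approx 0.0066667$
$l{\left(N \right)} = 0$
$P{\left(H,F \right)} = 2 F$ ($P{\left(H,F \right)} = F + F = 2 F$)
$\left(-15062 - 11457\right) \left(l{\left(-76 - 74 \right)} + P{\left(k,73 \right)}\right) + 17188 = \left(-15062 - 11457\right) \left(0 + 2 \cdot 73\right) + 17188 = - 26519 \left(0 + 146\right) + 17188 = \left(-26519\right) 146 + 17188 = -3871774 + 17188 = -3854586$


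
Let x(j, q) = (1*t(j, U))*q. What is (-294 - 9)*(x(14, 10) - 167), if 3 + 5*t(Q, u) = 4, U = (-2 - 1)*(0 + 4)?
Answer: 49995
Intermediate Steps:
U = -12 (U = -3*4 = -12)
t(Q, u) = 1/5 (t(Q, u) = -3/5 + (1/5)*4 = -3/5 + 4/5 = 1/5)
x(j, q) = q/5 (x(j, q) = (1*(1/5))*q = q/5)
(-294 - 9)*(x(14, 10) - 167) = (-294 - 9)*((1/5)*10 - 167) = -303*(2 - 167) = -303*(-165) = 49995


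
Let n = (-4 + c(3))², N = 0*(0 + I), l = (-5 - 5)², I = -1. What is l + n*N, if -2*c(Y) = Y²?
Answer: 100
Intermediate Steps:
l = 100 (l = (-10)² = 100)
c(Y) = -Y²/2
N = 0 (N = 0*(0 - 1) = 0*(-1) = 0)
n = 289/4 (n = (-4 - ½*3²)² = (-4 - ½*9)² = (-4 - 9/2)² = (-17/2)² = 289/4 ≈ 72.250)
l + n*N = 100 + (289/4)*0 = 100 + 0 = 100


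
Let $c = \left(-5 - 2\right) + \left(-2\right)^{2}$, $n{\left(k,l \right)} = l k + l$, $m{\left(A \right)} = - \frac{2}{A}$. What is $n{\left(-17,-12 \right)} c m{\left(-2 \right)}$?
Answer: $-576$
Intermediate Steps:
$n{\left(k,l \right)} = l + k l$ ($n{\left(k,l \right)} = k l + l = l + k l$)
$c = -3$ ($c = \left(-5 - 2\right) + 4 = -7 + 4 = -3$)
$n{\left(-17,-12 \right)} c m{\left(-2 \right)} = - 12 \left(1 - 17\right) \left(- 3 \left(- \frac{2}{-2}\right)\right) = \left(-12\right) \left(-16\right) \left(- 3 \left(\left(-2\right) \left(- \frac{1}{2}\right)\right)\right) = 192 \left(\left(-3\right) 1\right) = 192 \left(-3\right) = -576$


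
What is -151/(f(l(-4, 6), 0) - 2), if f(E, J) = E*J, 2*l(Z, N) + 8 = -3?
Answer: 151/2 ≈ 75.500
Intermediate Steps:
l(Z, N) = -11/2 (l(Z, N) = -4 + (1/2)*(-3) = -4 - 3/2 = -11/2)
-151/(f(l(-4, 6), 0) - 2) = -151/(-11/2*0 - 2) = -151/(0 - 2) = -151/(-2) = -151*(-1/2) = 151/2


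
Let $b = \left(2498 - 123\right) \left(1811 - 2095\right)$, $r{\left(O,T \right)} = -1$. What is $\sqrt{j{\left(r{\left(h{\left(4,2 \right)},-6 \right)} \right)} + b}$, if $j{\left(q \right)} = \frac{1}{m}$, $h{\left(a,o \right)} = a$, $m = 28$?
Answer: $\frac{i \sqrt{132201993}}{14} \approx 821.28 i$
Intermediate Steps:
$b = -674500$ ($b = 2375 \left(-284\right) = -674500$)
$j{\left(q \right)} = \frac{1}{28}$
$\sqrt{j{\left(r{\left(h{\left(4,2 \right)},-6 \right)} \right)} + b} = \sqrt{\frac{1}{28} - 674500} = \sqrt{- \frac{18885999}{28}} = \frac{i \sqrt{132201993}}{14}$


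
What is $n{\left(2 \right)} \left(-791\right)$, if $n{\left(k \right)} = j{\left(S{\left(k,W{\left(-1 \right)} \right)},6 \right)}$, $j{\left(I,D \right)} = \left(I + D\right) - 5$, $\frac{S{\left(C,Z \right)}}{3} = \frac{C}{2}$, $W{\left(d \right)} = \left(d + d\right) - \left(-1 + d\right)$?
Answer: $-3164$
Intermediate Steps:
$W{\left(d \right)} = 1 + d$ ($W{\left(d \right)} = 2 d - \left(-1 + d\right) = 1 + d$)
$S{\left(C,Z \right)} = \frac{3 C}{2}$ ($S{\left(C,Z \right)} = 3 \frac{C}{2} = \frac{3 C}{2}$)
$j{\left(I,D \right)} = -5 + D + I$ ($j{\left(I,D \right)} = \left(D + I\right) - 5 = -5 + D + I$)
$n{\left(k \right)} = 1 + \frac{3 k}{2}$ ($n{\left(k \right)} = -5 + 6 + \frac{3 k}{2} = 1 + \frac{3 k}{2}$)
$n{\left(2 \right)} \left(-791\right) = \left(1 + \frac{3}{2} \cdot 2\right) \left(-791\right) = \left(1 + 3\right) \left(-791\right) = 4 \left(-791\right) = -3164$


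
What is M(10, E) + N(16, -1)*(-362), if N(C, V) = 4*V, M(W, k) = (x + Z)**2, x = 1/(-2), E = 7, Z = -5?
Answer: 5913/4 ≈ 1478.3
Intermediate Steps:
x = -1/2 ≈ -0.50000
M(W, k) = 121/4 (M(W, k) = (-1/2 - 5)**2 = (-11/2)**2 = 121/4)
M(10, E) + N(16, -1)*(-362) = 121/4 + (4*(-1))*(-362) = 121/4 - 4*(-362) = 121/4 + 1448 = 5913/4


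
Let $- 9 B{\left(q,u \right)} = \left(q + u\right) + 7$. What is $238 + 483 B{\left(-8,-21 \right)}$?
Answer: $\frac{4256}{3} \approx 1418.7$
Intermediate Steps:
$B{\left(q,u \right)} = - \frac{7}{9} - \frac{q}{9} - \frac{u}{9}$ ($B{\left(q,u \right)} = - \frac{\left(q + u\right) + 7}{9} = - \frac{7 + q + u}{9} = - \frac{7}{9} - \frac{q}{9} - \frac{u}{9}$)
$238 + 483 B{\left(-8,-21 \right)} = 238 + 483 \left(- \frac{7}{9} - - \frac{8}{9} - - \frac{7}{3}\right) = 238 + 483 \left(- \frac{7}{9} + \frac{8}{9} + \frac{7}{3}\right) = 238 + 483 \cdot \frac{22}{9} = 238 + \frac{3542}{3} = \frac{4256}{3}$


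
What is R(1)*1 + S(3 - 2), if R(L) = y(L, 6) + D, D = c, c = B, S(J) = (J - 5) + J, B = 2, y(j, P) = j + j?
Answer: 1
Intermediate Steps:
y(j, P) = 2*j
S(J) = -5 + 2*J (S(J) = (-5 + J) + J = -5 + 2*J)
c = 2
D = 2
R(L) = 2 + 2*L (R(L) = 2*L + 2 = 2 + 2*L)
R(1)*1 + S(3 - 2) = (2 + 2*1)*1 + (-5 + 2*(3 - 2)) = (2 + 2)*1 + (-5 + 2*1) = 4*1 + (-5 + 2) = 4 - 3 = 1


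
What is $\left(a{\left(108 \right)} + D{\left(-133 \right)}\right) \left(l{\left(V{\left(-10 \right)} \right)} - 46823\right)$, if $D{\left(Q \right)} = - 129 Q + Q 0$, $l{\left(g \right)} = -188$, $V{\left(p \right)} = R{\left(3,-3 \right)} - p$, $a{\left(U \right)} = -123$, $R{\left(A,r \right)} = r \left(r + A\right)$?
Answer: $-800785374$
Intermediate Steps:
$R{\left(A,r \right)} = r \left(A + r\right)$
$V{\left(p \right)} = - p$ ($V{\left(p \right)} = - 3 \left(3 - 3\right) - p = \left(-3\right) 0 - p = 0 - p = - p$)
$D{\left(Q \right)} = - 129 Q$ ($D{\left(Q \right)} = - 129 Q + 0 = - 129 Q$)
$\left(a{\left(108 \right)} + D{\left(-133 \right)}\right) \left(l{\left(V{\left(-10 \right)} \right)} - 46823\right) = \left(-123 - -17157\right) \left(-188 - 46823\right) = \left(-123 + 17157\right) \left(-47011\right) = 17034 \left(-47011\right) = -800785374$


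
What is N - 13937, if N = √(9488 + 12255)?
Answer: -13937 + √21743 ≈ -13790.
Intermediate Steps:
N = √21743 ≈ 147.46
N - 13937 = √21743 - 13937 = -13937 + √21743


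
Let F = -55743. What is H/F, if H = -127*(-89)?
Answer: -11303/55743 ≈ -0.20277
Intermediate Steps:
H = 11303
H/F = 11303/(-55743) = 11303*(-1/55743) = -11303/55743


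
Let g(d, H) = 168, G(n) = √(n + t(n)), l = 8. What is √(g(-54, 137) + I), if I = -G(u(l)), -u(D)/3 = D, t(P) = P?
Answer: 2*√(42 - I*√3) ≈ 12.964 - 0.2672*I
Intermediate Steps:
u(D) = -3*D
G(n) = √2*√n (G(n) = √(n + n) = √(2*n) = √2*√n)
I = -4*I*√3 (I = -√2*√(-3*8) = -√2*√(-24) = -√2*2*I*√6 = -4*I*√3 ≈ -6.9282*I)
√(g(-54, 137) + I) = √(168 - 4*I*√3)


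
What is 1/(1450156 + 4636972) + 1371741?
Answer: 8349963049849/6087128 ≈ 1.3717e+6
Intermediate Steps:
1/(1450156 + 4636972) + 1371741 = 1/6087128 + 1371741 = 8349963049849/6087128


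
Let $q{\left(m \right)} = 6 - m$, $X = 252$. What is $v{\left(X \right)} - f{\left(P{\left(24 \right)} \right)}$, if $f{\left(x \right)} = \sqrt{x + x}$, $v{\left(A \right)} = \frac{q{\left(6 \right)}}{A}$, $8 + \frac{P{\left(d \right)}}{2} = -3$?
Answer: $- 2 i \sqrt{11} \approx - 6.6332 i$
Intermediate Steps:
$P{\left(d \right)} = -22$ ($P{\left(d \right)} = -16 + 2 \left(-3\right) = -16 - 6 = -22$)
$v{\left(A \right)} = 0$ ($v{\left(A \right)} = \frac{6 - 6}{A} = \frac{0}{A} = 0$)
$f{\left(x \right)} = \sqrt{2} \sqrt{x}$ ($f{\left(x \right)} = \sqrt{2 x} = \sqrt{2} \sqrt{x}$)
$v{\left(X \right)} - f{\left(P{\left(24 \right)} \right)} = 0 - \sqrt{2} \sqrt{-22} = 0 - \sqrt{2} i \sqrt{22} = 0 - 2 i \sqrt{11} = - 2 i \sqrt{11}$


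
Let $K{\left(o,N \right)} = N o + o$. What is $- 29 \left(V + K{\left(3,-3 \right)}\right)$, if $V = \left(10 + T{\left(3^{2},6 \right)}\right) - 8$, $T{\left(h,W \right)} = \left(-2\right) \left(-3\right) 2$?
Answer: $-232$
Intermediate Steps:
$T{\left(h,W \right)} = 12$ ($T{\left(h,W \right)} = 6 \cdot 2 = 12$)
$K{\left(o,N \right)} = o + N o$
$V = 14$ ($V = \left(10 + 12\right) - 8 = 22 - 8 = 14$)
$- 29 \left(V + K{\left(3,-3 \right)}\right) = - 29 \left(14 + 3 \left(1 - 3\right)\right) = - 29 \left(14 + 3 \left(-2\right)\right) = - 29 \left(14 - 6\right) = \left(-29\right) 8 = -232$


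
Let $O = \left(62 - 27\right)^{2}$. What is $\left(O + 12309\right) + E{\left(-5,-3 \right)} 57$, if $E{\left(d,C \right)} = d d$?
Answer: $14959$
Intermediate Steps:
$E{\left(d,C \right)} = d^{2}$
$O = 1225$ ($O = 35^{2} = 1225$)
$\left(O + 12309\right) + E{\left(-5,-3 \right)} 57 = \left(1225 + 12309\right) + \left(-5\right)^{2} \cdot 57 = 13534 + 25 \cdot 57 = 13534 + 1425 = 14959$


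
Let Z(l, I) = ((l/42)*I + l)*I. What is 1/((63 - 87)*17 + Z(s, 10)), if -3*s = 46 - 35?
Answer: -63/28564 ≈ -0.0022056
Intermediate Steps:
s = -11/3 (s = -(46 - 35)/3 = -1/3*11 = -11/3 ≈ -3.6667)
Z(l, I) = I*(l + I*l/42) (Z(l, I) = ((l/42)*I + l)*I = (I*l/42 + l)*I = (l + I*l/42)*I = I*(l + I*l/42))
1/((63 - 87)*17 + Z(s, 10)) = 1/((63 - 87)*17 + (1/42)*10*(-11/3)*(42 + 10)) = 1/(-24*17 + (1/42)*10*(-11/3)*52) = 1/(-408 - 2860/63) = 1/(-28564/63) = -63/28564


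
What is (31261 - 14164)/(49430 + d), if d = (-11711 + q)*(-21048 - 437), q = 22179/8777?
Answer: 50020123/736115210030 ≈ 6.7952e-5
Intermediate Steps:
q = 22179/8777 (q = 22179*(1/8777) = 22179/8777 ≈ 2.5269)
d = 2207911782980/8777 (d = (-11711 + 22179/8777)*(-21048 - 437) = -102765268/8777*(-21485) = 2207911782980/8777 ≈ 2.5156e+8)
(31261 - 14164)/(49430 + d) = (31261 - 14164)/(49430 + 2207911782980/8777) = 17097/(2208345630090/8777) = 17097*(8777/2208345630090) = 50020123/736115210030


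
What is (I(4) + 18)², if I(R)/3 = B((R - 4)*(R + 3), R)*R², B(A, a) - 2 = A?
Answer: 12996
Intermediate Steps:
B(A, a) = 2 + A
I(R) = 3*R²*(2 + (-4 + R)*(3 + R)) (I(R) = 3*((2 + (R - 4)*(R + 3))*R²) = 3*((2 + (-4 + R)*(3 + R))*R²) = 3*(R²*(2 + (-4 + R)*(3 + R))) = 3*R²*(2 + (-4 + R)*(3 + R)))
(I(4) + 18)² = (3*4²*(-10 + 4² - 1*4) + 18)² = (3*16*(-10 + 16 - 4) + 18)² = (3*16*2 + 18)² = (96 + 18)² = 114² = 12996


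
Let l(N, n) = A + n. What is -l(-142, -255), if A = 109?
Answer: 146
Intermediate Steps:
l(N, n) = 109 + n
-l(-142, -255) = -(109 - 255) = -1*(-146) = 146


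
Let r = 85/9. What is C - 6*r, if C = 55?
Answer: -5/3 ≈ -1.6667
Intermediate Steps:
r = 85/9 (r = 85*(⅑) = 85/9 ≈ 9.4444)
C - 6*r = 55 - 6*85/9 = 55 - 170/3 = -5/3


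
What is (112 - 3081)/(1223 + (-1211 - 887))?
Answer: 2969/875 ≈ 3.3931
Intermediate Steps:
(112 - 3081)/(1223 + (-1211 - 887)) = -2969/(1223 - 2098) = -2969/(-875) = -2969*(-1/875) = 2969/875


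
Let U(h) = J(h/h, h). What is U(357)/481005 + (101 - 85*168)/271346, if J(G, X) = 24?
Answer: -2271219197/43506260910 ≈ -0.052204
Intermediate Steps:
U(h) = 24
U(357)/481005 + (101 - 85*168)/271346 = 24/481005 + (101 - 85*168)/271346 = 24*(1/481005) + (101 - 14280)*(1/271346) = 8/160335 - 14179*1/271346 = 8/160335 - 14179/271346 = -2271219197/43506260910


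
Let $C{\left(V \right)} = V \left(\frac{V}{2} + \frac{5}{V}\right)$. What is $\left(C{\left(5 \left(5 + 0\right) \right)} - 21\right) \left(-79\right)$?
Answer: $- \frac{46847}{2} \approx -23424.0$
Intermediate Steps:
$C{\left(V \right)} = V \left(\frac{V}{2} + \frac{5}{V}\right)$ ($C{\left(V \right)} = V \left(V \frac{1}{2} + \frac{5}{V}\right) = V \left(\frac{V}{2} + \frac{5}{V}\right)$)
$\left(C{\left(5 \left(5 + 0\right) \right)} - 21\right) \left(-79\right) = \left(\left(5 + \frac{\left(5 \left(5 + 0\right)\right)^{2}}{2}\right) - 21\right) \left(-79\right) = \left(\left(5 + \frac{\left(5 \cdot 5\right)^{2}}{2}\right) - 21\right) \left(-79\right) = \left(\left(5 + \frac{25^{2}}{2}\right) - 21\right) \left(-79\right) = \left(\left(5 + \frac{1}{2} \cdot 625\right) - 21\right) \left(-79\right) = \left(\left(5 + \frac{625}{2}\right) - 21\right) \left(-79\right) = \left(\frac{635}{2} - 21\right) \left(-79\right) = \frac{593}{2} \left(-79\right) = - \frac{46847}{2}$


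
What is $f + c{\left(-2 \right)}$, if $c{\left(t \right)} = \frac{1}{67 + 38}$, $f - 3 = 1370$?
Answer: $\frac{144166}{105} \approx 1373.0$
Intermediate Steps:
$f = 1373$ ($f = 3 + 1370 = 1373$)
$c{\left(t \right)} = \frac{1}{105}$
$f + c{\left(-2 \right)} = 1373 + \frac{1}{105} = \frac{144166}{105}$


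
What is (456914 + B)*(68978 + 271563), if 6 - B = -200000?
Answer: 223708193720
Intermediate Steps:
B = 200006 (B = 6 - 1*(-200000) = 6 + 200000 = 200006)
(456914 + B)*(68978 + 271563) = (456914 + 200006)*(68978 + 271563) = 656920*340541 = 223708193720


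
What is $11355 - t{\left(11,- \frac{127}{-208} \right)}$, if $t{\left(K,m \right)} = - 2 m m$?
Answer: $\frac{245647489}{21632} \approx 11356.0$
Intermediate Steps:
$t{\left(K,m \right)} = - 2 m^{2}$
$11355 - t{\left(11,- \frac{127}{-208} \right)} = 11355 - - 2 \left(- \frac{127}{-208}\right)^{2} = 11355 - - 2 \left(\left(-127\right) \left(- \frac{1}{208}\right)\right)^{2} = 11355 - - 2 \left(\frac{127}{208}\right)^{2} = 11355 - \left(-2\right) \frac{16129}{43264} = 11355 - - \frac{16129}{21632} = 11355 + \frac{16129}{21632} = \frac{245647489}{21632}$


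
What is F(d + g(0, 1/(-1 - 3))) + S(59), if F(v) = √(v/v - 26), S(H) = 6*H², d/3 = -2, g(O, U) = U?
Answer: 20886 + 5*I ≈ 20886.0 + 5.0*I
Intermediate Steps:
d = -6 (d = 3*(-2) = -6)
F(v) = 5*I (F(v) = √(1 - 26) = √(-25) = 5*I)
F(d + g(0, 1/(-1 - 3))) + S(59) = 5*I + 6*59² = 5*I + 6*3481 = 5*I + 20886 = 20886 + 5*I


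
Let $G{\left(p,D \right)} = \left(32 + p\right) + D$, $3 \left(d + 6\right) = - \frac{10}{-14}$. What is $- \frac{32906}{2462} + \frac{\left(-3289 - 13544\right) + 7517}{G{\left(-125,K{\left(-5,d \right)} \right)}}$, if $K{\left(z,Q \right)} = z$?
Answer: $\frac{4927801}{60319} \approx 81.696$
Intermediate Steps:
$d = - \frac{121}{21}$ ($d = -6 + \frac{\left(-10\right) \frac{1}{-14}}{3} = -6 + \frac{\left(-10\right) \left(- \frac{1}{14}\right)}{3} = -6 + \frac{1}{3} \cdot \frac{5}{7} = -6 + \frac{5}{21} = - \frac{121}{21} \approx -5.7619$)
$G{\left(p,D \right)} = 32 + D + p$
$- \frac{32906}{2462} + \frac{\left(-3289 - 13544\right) + 7517}{G{\left(-125,K{\left(-5,d \right)} \right)}} = - \frac{32906}{2462} + \frac{\left(-3289 - 13544\right) + 7517}{32 - 5 - 125} = \left(-32906\right) \frac{1}{2462} + \frac{-16833 + 7517}{-98} = - \frac{16453}{1231} - - \frac{4658}{49} = - \frac{16453}{1231} + \frac{4658}{49} = \frac{4927801}{60319}$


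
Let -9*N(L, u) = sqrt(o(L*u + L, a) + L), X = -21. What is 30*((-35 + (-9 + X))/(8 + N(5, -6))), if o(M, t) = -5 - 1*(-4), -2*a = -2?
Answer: -1755/7 ≈ -250.71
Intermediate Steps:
a = 1 (a = -1/2*(-2) = 1)
o(M, t) = -1 (o(M, t) = -5 + 4 = -1)
N(L, u) = -sqrt(-1 + L)/9
30*((-35 + (-9 + X))/(8 + N(5, -6))) = 30*((-35 + (-9 - 21))/(8 - sqrt(-1 + 5)/9)) = 30*((-35 - 30)/(8 - sqrt(4)/9)) = 30*(-65/(8 - 1/9*2)) = 30*(-65/(8 - 2/9)) = 30*(-65/70/9) = 30*(-65*9/70) = 30*(-117/14) = -1755/7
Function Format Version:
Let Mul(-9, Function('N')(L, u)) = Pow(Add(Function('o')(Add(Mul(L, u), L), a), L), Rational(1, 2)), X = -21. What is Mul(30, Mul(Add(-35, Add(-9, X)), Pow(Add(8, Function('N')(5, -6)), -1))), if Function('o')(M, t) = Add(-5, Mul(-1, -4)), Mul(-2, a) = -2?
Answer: Rational(-1755, 7) ≈ -250.71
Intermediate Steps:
a = 1 (a = Mul(Rational(-1, 2), -2) = 1)
Function('o')(M, t) = -1 (Function('o')(M, t) = Add(-5, 4) = -1)
Function('N')(L, u) = Mul(Rational(-1, 9), Pow(Add(-1, L), Rational(1, 2)))
Mul(30, Mul(Add(-35, Add(-9, X)), Pow(Add(8, Function('N')(5, -6)), -1))) = Mul(30, Mul(Add(-35, Add(-9, -21)), Pow(Add(8, Mul(Rational(-1, 9), Pow(Add(-1, 5), Rational(1, 2)))), -1))) = Mul(30, Mul(Add(-35, -30), Pow(Add(8, Mul(Rational(-1, 9), Pow(4, Rational(1, 2)))), -1))) = Mul(30, Mul(-65, Pow(Add(8, Mul(Rational(-1, 9), 2)), -1))) = Mul(30, Mul(-65, Pow(Add(8, Rational(-2, 9)), -1))) = Mul(30, Mul(-65, Pow(Rational(70, 9), -1))) = Mul(30, Mul(-65, Rational(9, 70))) = Mul(30, Rational(-117, 14)) = Rational(-1755, 7)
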